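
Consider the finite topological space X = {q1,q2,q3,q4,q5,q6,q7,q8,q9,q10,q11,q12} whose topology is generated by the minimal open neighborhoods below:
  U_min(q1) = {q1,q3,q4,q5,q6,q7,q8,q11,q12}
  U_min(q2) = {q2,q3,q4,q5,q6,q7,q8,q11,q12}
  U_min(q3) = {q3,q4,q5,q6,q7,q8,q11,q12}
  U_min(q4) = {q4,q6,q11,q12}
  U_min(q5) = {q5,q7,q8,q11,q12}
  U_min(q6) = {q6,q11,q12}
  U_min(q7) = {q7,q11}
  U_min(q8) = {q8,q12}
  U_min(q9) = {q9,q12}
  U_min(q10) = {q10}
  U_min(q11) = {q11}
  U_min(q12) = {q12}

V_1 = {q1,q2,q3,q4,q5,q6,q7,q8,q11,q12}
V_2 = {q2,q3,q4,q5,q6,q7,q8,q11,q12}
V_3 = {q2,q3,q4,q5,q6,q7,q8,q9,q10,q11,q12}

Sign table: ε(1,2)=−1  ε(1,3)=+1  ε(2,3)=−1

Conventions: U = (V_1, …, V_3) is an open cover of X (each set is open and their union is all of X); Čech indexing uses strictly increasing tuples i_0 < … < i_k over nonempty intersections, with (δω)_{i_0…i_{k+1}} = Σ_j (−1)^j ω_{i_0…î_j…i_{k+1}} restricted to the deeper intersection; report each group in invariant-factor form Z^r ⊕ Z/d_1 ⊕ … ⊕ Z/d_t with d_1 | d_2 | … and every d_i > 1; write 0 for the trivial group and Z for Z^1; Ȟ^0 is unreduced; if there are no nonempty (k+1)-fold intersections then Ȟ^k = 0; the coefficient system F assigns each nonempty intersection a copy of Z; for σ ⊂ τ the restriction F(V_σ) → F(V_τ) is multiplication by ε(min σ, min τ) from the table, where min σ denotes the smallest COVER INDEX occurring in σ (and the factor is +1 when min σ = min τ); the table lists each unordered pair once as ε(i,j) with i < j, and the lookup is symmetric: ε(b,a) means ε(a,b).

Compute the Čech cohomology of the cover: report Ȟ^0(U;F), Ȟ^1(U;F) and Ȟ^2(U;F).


nonempty intersections:
  V12={q2,q3,q4,q5,q6,q7,q8,q11,q12} V13={q2,q3,q4,q5,q6,q7,q8,q11,q12} V23={q2,q3,q4,q5,q6,q7,q8,q11,q12}
  V123={q2,q3,q4,q5,q6,q7,q8,q11,q12}
C dims 3,3,1; δ0: rk 2, SNF 1^2; δ1: rk 1, SNF 1^1
Ȟ^0: (3−2)−0=1 ⇒ Z
Ȟ^1: (3−1)−2=0 ⇒ 0
Ȟ^2: (1−0)−1=0 ⇒ 0

Ȟ^0 ≅ Z; Ȟ^1 ≅ 0; Ȟ^2 ≅ 0


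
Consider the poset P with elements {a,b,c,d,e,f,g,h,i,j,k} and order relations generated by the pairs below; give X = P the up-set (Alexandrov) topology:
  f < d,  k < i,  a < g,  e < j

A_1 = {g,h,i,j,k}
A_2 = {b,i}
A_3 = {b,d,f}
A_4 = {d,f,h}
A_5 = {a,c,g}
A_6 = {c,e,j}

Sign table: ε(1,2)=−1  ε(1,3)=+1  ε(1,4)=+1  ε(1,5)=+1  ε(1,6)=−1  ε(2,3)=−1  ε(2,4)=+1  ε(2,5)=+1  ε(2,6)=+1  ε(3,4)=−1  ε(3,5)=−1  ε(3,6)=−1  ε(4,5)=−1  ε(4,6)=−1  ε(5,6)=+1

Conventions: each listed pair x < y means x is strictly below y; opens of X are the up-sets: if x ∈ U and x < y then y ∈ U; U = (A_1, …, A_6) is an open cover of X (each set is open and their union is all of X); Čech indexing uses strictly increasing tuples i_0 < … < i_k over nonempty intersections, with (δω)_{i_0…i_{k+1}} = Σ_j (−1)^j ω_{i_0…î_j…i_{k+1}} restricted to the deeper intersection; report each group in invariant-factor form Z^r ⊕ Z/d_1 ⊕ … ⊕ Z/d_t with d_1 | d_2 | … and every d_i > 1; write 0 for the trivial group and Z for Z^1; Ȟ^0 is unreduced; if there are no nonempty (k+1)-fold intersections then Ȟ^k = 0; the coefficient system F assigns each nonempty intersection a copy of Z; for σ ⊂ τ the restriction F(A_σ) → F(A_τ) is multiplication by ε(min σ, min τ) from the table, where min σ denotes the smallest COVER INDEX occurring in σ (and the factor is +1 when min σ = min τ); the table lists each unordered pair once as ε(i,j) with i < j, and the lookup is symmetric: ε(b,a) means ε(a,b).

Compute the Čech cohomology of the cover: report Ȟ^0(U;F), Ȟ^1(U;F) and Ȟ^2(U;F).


nonempty intersections:
  A12={i} A14={h} A15={g} A16={j} A23={b} A34={d,f} A56={c}
C dims 6,7; δ0: rk 6, SNF 1^5·2
Ȟ^0: (6−6)−0=0 ⇒ 0
Ȟ^1: (7−0)−6=1 plus torsion [2] ⇒ Z ⊕ Z/2
Ȟ^2: (0−0)−0=0 ⇒ 0

Ȟ^0(U;F) ≅ 0, Ȟ^1(U;F) ≅ Z ⊕ Z/2 and Ȟ^2(U;F) ≅ 0


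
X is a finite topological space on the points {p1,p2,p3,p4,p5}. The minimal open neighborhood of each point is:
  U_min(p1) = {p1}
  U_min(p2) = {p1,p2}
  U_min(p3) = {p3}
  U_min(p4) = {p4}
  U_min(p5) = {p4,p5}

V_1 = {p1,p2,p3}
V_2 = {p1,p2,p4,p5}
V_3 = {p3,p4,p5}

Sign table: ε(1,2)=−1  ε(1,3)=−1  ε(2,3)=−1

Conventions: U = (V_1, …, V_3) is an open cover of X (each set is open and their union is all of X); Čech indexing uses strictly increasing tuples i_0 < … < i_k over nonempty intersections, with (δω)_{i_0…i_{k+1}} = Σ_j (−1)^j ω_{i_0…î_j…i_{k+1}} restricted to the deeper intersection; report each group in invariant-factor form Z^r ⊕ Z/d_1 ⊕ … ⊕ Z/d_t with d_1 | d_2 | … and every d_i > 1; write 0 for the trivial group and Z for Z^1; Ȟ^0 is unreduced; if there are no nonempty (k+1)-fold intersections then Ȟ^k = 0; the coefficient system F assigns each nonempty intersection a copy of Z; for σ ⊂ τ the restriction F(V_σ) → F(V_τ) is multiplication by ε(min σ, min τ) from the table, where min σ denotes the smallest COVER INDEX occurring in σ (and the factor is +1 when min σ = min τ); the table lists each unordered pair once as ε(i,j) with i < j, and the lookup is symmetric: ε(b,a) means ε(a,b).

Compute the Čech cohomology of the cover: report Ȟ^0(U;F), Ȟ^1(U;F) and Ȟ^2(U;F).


Ȟ^0(U;F) ≅ 0; Ȟ^1(U;F) ≅ Z/2; Ȟ^2(U;F) ≅ 0

intersection data:
  V12={p1,p2} V13={p3} V23={p4,p5}
C dims 3,3; δ0: rk 3, SNF 1^2·2
Ȟ^0 = (3 − 3) − 0 = 0, so Ȟ^0 ≅ 0
Ȟ^1 = (3 − 0) − 3 = 0 plus torsion [2], so Ȟ^1 ≅ Z/2
Ȟ^2 = (0 − 0) − 0 = 0, so Ȟ^2 ≅ 0


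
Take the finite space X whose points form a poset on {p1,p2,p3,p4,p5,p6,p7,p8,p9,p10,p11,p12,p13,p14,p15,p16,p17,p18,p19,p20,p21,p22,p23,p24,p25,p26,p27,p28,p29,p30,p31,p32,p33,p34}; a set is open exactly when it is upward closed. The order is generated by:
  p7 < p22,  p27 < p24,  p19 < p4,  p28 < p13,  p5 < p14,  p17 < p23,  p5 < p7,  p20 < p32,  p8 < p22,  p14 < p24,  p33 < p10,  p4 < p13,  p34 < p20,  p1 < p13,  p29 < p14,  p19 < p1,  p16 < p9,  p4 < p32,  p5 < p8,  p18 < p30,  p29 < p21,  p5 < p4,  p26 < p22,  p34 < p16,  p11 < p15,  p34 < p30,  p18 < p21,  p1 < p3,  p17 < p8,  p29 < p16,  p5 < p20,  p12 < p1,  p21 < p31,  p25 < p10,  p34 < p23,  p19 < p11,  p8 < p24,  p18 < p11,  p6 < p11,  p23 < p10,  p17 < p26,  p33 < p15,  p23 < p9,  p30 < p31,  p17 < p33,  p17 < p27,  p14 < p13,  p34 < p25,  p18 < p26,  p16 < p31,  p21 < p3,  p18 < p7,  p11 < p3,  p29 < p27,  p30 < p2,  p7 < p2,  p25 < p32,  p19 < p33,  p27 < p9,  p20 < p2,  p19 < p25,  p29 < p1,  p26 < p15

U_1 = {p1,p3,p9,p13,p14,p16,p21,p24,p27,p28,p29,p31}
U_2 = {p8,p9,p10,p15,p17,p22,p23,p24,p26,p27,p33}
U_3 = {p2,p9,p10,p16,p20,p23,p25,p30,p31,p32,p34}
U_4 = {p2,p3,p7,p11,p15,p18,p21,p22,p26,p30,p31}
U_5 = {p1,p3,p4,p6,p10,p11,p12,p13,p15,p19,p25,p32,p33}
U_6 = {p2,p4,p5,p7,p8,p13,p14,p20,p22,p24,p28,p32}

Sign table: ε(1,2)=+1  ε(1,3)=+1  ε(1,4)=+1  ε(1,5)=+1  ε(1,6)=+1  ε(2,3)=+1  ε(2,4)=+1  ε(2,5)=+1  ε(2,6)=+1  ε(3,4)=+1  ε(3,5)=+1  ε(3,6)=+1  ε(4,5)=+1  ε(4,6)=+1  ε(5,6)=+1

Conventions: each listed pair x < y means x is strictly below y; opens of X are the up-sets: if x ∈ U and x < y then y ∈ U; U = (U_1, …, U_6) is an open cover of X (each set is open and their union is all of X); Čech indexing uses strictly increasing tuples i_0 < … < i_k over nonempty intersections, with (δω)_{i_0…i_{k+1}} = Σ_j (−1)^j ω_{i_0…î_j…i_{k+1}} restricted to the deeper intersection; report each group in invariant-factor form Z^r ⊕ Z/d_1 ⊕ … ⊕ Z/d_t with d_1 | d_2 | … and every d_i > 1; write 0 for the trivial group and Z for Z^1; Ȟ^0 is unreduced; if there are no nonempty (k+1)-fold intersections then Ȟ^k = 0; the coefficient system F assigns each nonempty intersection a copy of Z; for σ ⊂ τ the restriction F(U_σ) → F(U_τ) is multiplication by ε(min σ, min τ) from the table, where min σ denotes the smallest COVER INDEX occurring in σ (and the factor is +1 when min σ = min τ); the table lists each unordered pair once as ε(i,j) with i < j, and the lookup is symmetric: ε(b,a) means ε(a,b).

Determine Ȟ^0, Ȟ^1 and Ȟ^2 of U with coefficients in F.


nerve of the cover:
  U12={p9,p24,p27} U13={p9,p16,p31} U14={p3,p21,p31} U15={p1,p3,p13} U16={p13,p14,p24,p28} U23={p9,p10,p23} U24={p15,p22,p26} U25={p10,p15,p33} U26={p8,p22,p24} U34={p2,p30,p31} U35={p10,p25,p32} U36={p2,p20,p32} U45={p3,p11,p15} U46={p2,p7,p22} U56={p4,p13,p32}
  U123={p9} U126={p24} U134={p31} U145={p3} U156={p13} U235={p10} U245={p15} U246={p22} U346={p2} U356={p32}
C dims 6,15,10; δ0: rk 5, SNF 1^5; δ1: rk 10, SNF 1^9·2
Ȟ^0 = (6 − 5) − 0 = 1, so Ȟ^0 ≅ Z
Ȟ^1 = (15 − 10) − 5 = 0, so Ȟ^1 ≅ 0
Ȟ^2 = (10 − 0) − 10 = 0 plus torsion [2], so Ȟ^2 ≅ Z/2

Ȟ^0(U;F) ≅ Z, Ȟ^1(U;F) ≅ 0 and Ȟ^2(U;F) ≅ Z/2


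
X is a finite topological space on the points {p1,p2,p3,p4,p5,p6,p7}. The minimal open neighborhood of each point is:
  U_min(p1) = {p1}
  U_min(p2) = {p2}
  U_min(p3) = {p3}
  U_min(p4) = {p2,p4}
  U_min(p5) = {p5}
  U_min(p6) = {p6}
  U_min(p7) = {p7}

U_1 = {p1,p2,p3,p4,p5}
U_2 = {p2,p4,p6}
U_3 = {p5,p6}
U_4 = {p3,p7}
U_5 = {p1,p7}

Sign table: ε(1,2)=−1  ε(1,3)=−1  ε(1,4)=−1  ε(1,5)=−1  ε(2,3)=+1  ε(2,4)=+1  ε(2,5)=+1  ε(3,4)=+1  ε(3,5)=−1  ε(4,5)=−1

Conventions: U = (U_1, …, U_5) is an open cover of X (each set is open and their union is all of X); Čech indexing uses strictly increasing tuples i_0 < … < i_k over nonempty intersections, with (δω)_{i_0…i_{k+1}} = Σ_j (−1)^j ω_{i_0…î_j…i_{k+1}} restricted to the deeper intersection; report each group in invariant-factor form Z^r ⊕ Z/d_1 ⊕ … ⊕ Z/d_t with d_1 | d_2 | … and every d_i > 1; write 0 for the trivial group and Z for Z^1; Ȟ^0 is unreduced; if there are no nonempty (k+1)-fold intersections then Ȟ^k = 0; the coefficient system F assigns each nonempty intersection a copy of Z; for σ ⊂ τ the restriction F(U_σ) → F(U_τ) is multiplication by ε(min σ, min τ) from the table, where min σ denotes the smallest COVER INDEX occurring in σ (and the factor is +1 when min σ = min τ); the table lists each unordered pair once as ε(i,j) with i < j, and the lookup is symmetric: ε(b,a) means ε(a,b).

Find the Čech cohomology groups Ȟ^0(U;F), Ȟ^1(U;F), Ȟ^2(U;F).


Ȟ^0(U;F) ≅ 0,  Ȟ^1(U;F) ≅ Z ⊕ Z/2,  Ȟ^2(U;F) ≅ 0

nerve of the cover:
  U12={p2,p4} U13={p5} U14={p3} U15={p1} U23={p6} U45={p7}
C dims 5,6; δ0: rk 5, SNF 1^4·2
Ȟ^0 = (5 − 5) − 0 = 0, so Ȟ^0 ≅ 0
Ȟ^1 = (6 − 0) − 5 = 1 plus torsion [2], so Ȟ^1 ≅ Z ⊕ Z/2
Ȟ^2 = (0 − 0) − 0 = 0, so Ȟ^2 ≅ 0


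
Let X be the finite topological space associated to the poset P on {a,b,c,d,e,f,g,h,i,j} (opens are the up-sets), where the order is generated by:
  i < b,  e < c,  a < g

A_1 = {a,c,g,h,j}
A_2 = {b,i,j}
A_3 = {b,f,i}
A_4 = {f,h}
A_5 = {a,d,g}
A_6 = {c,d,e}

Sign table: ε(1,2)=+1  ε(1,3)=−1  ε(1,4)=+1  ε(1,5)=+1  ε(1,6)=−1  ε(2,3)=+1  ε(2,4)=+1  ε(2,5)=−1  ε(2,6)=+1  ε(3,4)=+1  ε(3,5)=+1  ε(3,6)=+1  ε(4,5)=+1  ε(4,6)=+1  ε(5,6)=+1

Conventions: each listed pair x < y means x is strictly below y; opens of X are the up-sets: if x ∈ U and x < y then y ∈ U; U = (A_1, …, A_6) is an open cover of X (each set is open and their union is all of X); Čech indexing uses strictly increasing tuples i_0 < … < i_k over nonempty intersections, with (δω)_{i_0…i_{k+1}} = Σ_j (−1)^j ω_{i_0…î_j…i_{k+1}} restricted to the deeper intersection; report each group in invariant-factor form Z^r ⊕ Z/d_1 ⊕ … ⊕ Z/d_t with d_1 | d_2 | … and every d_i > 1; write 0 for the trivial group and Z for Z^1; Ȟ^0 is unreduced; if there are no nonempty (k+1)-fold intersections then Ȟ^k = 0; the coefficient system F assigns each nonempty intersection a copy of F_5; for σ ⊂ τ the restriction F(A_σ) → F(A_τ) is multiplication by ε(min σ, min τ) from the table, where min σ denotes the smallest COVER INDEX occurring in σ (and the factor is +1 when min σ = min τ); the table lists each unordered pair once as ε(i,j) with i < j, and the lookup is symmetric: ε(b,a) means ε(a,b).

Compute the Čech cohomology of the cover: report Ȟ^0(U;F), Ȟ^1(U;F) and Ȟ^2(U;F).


nerve of the cover:
  A12={j} A14={h} A15={a,g} A16={c} A23={b,i} A34={f} A56={d}
C dims 6,7; δ0: rk_F5 6
Ȟ^0 = (6 − 6) − 0 = 0, so Ȟ^0 ≅ 0
Ȟ^1 = (7 − 0) − 6 = 1, so Ȟ^1 ≅ Z/5
Ȟ^2 = (0 − 0) − 0 = 0, so Ȟ^2 ≅ 0

Ȟ^0(U;F) ≅ 0, Ȟ^1(U;F) ≅ Z/5, Ȟ^2(U;F) ≅ 0


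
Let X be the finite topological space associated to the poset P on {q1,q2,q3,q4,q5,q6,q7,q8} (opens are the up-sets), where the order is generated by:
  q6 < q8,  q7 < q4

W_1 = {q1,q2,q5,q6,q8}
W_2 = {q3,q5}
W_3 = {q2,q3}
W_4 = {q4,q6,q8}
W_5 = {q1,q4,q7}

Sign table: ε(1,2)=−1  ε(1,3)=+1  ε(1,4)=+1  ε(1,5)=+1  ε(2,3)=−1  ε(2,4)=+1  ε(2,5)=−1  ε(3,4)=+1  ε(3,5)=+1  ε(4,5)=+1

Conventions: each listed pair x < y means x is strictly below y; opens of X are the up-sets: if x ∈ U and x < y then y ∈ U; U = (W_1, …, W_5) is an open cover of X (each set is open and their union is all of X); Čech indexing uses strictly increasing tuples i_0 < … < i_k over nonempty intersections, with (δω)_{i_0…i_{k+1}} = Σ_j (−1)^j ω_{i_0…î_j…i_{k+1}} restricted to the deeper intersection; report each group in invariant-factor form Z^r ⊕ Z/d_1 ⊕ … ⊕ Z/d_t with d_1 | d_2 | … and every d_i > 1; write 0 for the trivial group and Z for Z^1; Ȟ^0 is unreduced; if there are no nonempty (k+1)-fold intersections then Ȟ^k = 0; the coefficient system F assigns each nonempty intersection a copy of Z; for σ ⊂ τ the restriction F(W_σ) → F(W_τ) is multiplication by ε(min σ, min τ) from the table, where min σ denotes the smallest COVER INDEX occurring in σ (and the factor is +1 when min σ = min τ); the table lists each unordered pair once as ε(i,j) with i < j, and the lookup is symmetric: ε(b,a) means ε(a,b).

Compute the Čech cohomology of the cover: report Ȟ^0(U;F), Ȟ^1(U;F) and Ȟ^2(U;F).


cover nerve:
  W12={q5} W13={q2} W14={q6,q8} W15={q1} W23={q3} W45={q4}
C dims 5,6; δ0: rk 4, SNF 1^4
Ȟ^0: (5−4)−0=1 ⇒ Z
Ȟ^1: (6−0)−4=2 ⇒ Z^2
Ȟ^2: (0−0)−0=0 ⇒ 0

Ȟ^0 ≅ Z, Ȟ^1 ≅ Z^2 and Ȟ^2 ≅ 0


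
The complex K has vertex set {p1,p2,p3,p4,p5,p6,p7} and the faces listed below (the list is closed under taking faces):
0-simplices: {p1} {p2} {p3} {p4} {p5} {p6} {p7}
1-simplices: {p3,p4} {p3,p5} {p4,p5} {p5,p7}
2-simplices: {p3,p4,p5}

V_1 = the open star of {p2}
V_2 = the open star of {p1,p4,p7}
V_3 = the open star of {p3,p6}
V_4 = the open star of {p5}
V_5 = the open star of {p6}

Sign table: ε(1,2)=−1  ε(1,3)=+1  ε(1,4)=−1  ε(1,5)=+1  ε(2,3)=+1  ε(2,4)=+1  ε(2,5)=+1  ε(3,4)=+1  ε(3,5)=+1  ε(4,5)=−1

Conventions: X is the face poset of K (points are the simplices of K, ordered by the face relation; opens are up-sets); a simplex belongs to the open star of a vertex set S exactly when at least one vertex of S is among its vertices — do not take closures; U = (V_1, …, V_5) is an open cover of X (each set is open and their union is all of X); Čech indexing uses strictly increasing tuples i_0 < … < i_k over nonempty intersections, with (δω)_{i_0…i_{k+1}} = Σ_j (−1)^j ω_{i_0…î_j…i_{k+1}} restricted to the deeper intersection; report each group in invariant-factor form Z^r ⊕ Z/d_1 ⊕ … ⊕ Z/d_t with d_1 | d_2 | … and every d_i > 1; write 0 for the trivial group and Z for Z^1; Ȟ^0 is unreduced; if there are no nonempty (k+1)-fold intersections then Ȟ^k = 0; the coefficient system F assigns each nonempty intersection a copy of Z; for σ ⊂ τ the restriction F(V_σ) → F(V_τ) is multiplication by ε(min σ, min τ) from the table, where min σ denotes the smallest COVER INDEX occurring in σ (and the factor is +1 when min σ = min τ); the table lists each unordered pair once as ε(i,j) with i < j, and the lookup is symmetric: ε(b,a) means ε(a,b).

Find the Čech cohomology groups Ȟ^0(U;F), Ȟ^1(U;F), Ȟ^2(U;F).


Ȟ^0 ≅ Z^2,  Ȟ^1 ≅ 0,  Ȟ^2 ≅ 0

nonempty overlaps:
  V1={{p2}} V2={{p1},{p4},{p7},{p3,p4},{p4,p5},{p5,p7},{p3,p4,p5}} V3={{p3},{p6},{p3,p4},{p3,p5},{p3,p4,p5}} V4={{p5},{p3,p5},{p4,p5},{p5,p7},{p3,p4,p5}} V5={{p6}}
  V23={{p3,p4},{p3,p4,p5}} V24={{p4,p5},{p5,p7},{p3,p4,p5}} V34={{p3,p5},{p3,p4,p5}} V35={{p6}}
  V234={{p3,p4,p5}}
C dims 5,4,1; δ0: rk 3, SNF 1^3; δ1: rk 1, SNF 1^1
degree 0: 5−3−0 = 2 → Ȟ^0 ≅ Z^2
degree 1: 4−1−3 = 0 → Ȟ^1 ≅ 0
degree 2: 1−0−1 = 0 → Ȟ^2 ≅ 0


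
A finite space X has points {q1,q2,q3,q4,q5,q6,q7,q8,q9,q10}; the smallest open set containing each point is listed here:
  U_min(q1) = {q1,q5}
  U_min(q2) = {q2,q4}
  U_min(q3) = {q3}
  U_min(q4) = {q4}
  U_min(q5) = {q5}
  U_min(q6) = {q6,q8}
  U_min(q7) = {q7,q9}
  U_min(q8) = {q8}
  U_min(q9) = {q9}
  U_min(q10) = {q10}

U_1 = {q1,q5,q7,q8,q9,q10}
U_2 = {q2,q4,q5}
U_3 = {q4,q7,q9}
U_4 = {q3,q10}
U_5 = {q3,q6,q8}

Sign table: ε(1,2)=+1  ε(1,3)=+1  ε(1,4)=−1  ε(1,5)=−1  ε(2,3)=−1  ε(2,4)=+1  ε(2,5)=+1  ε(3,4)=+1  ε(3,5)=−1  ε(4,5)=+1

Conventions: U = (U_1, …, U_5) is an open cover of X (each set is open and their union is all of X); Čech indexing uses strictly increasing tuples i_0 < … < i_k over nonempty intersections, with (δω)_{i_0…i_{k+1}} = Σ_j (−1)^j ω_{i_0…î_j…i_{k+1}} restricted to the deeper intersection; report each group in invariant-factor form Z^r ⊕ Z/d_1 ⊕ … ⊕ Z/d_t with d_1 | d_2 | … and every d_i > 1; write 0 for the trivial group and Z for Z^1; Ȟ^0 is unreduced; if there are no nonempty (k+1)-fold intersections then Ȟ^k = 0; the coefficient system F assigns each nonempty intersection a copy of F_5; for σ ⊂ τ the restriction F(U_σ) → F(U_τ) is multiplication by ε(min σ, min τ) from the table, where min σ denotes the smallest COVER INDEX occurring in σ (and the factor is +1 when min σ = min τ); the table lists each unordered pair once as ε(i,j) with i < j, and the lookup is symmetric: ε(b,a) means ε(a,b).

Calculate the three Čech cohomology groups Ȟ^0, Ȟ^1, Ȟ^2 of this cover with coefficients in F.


nonempty intersections:
  U12={q5} U13={q7,q9} U14={q10} U15={q8} U23={q4} U45={q3}
C dims 5,6; δ0: rk_F5 5
Ȟ^0: (5−5)−0=0 ⇒ 0
Ȟ^1: (6−0)−5=1 ⇒ Z/5
Ȟ^2: (0−0)−0=0 ⇒ 0

Ȟ^0 ≅ 0; Ȟ^1 ≅ Z/5; Ȟ^2 ≅ 0


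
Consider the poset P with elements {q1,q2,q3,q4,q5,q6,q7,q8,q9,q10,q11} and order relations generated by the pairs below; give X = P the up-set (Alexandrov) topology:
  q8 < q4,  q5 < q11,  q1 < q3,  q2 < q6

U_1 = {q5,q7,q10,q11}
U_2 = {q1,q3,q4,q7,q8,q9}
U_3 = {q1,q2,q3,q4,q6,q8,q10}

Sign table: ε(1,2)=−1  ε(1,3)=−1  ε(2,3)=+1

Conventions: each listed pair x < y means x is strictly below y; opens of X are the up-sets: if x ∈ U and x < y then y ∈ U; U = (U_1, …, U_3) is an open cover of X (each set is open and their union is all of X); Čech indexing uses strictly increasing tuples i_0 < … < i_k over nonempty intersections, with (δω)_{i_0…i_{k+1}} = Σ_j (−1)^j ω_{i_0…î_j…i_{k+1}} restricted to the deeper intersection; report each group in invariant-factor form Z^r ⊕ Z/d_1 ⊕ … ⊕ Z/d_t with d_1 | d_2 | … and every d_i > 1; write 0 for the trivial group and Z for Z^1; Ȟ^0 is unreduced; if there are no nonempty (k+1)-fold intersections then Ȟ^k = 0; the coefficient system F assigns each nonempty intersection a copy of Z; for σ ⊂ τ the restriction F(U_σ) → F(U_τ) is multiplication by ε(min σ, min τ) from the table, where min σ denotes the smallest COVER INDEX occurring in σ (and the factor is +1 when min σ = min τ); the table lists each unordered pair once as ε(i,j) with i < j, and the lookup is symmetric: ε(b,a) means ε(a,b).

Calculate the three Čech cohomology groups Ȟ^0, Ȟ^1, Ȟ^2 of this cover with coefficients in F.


Ȟ^0(U;F) ≅ Z, Ȟ^1(U;F) ≅ Z, Ȟ^2(U;F) ≅ 0

nerve simplices:
  U12={q7} U13={q10} U23={q1,q3,q4,q8}
C dims 3,3; δ0: rk 2, SNF 1^2
degree 0: 3−2−0 = 1 → Ȟ^0 ≅ Z
degree 1: 3−0−2 = 1 → Ȟ^1 ≅ Z
degree 2: 0−0−0 = 0 → Ȟ^2 ≅ 0


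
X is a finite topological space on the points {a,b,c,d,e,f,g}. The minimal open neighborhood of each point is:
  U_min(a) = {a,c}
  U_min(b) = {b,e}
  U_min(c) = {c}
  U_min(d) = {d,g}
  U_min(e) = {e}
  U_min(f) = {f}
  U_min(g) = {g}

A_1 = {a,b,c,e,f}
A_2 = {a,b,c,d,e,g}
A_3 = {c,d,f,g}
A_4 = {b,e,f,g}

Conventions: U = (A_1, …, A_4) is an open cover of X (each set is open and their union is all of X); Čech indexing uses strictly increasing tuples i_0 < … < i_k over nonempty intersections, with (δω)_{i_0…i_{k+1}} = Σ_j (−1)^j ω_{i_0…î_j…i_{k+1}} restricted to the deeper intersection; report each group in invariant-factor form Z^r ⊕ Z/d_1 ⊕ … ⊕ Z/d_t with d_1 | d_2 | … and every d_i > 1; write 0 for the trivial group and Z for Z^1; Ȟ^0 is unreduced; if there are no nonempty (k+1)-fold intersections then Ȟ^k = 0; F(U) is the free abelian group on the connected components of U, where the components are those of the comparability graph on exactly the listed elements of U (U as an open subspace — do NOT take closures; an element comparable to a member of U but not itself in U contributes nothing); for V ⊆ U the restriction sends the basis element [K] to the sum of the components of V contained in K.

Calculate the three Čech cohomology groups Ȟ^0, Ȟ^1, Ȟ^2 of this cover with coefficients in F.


Ȟ^0 ≅ Z^4, Ȟ^1 ≅ 0, Ȟ^2 ≅ 0

intersection data:
  A12={a,b,c,e} A13={c,f} A14={b,e,f} A23={c,d,g} A24={b,e,g} A34={f,g}
  A123={c} A124={b,e} A134={f} A234={g}
components per intersection:
  A1: {a,c} {b,e} {f}
  A2: {a,c} {b,e} {d,g}
  A3: {c} {d,g} {f}
  A4: {b,e} {f} {g}
  A12: {a,c} {b,e}
  A13: {c} {f}
  A14: {b,e} {f}
  A23: {c} {d,g}
  A24: {b,e} {g}
  A34: {f} {g}
  A123: {c}
  A124: {b,e}
  A134: {f}
  A234: {g}
C dims 12,12,4; δ0: rk 8, SNF 1^8; δ1: rk 4, SNF 1^4
Ȟ^0 = (12 − 8) − 0 = 4, so Ȟ^0 ≅ Z^4
Ȟ^1 = (12 − 4) − 8 = 0, so Ȟ^1 ≅ 0
Ȟ^2 = (4 − 0) − 4 = 0, so Ȟ^2 ≅ 0


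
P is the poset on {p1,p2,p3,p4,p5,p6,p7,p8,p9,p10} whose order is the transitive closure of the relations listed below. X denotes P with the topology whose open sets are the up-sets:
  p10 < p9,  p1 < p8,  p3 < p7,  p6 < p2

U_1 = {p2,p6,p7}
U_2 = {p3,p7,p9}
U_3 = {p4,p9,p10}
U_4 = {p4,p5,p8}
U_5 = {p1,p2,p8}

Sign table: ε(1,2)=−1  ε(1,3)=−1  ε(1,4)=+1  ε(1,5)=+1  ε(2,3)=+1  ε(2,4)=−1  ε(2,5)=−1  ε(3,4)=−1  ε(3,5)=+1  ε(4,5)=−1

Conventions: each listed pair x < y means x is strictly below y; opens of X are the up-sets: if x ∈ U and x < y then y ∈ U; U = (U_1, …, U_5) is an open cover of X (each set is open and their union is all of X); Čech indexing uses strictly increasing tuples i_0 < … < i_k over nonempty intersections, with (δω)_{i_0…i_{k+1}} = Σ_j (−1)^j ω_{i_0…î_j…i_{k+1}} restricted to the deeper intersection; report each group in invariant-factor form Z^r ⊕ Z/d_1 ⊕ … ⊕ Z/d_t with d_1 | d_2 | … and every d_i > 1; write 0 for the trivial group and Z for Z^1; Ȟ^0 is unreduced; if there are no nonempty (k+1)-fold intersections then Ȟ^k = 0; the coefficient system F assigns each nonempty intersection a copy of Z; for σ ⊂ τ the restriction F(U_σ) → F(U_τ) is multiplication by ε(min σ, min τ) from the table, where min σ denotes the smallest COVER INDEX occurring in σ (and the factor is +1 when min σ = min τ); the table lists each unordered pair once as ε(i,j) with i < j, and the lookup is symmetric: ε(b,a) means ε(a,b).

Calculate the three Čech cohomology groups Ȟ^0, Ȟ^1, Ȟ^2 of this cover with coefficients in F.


Ȟ^0(U;F) ≅ 0,  Ȟ^1(U;F) ≅ Z/2,  Ȟ^2(U;F) ≅ 0

nerve of the cover:
  U12={p7} U15={p2} U23={p9} U34={p4} U45={p8}
C dims 5,5; δ0: rk 5, SNF 1^4·2
Ȟ^0 = (5 − 5) − 0 = 0, so Ȟ^0 ≅ 0
Ȟ^1 = (5 − 0) − 5 = 0 plus torsion [2], so Ȟ^1 ≅ Z/2
Ȟ^2 = (0 − 0) − 0 = 0, so Ȟ^2 ≅ 0


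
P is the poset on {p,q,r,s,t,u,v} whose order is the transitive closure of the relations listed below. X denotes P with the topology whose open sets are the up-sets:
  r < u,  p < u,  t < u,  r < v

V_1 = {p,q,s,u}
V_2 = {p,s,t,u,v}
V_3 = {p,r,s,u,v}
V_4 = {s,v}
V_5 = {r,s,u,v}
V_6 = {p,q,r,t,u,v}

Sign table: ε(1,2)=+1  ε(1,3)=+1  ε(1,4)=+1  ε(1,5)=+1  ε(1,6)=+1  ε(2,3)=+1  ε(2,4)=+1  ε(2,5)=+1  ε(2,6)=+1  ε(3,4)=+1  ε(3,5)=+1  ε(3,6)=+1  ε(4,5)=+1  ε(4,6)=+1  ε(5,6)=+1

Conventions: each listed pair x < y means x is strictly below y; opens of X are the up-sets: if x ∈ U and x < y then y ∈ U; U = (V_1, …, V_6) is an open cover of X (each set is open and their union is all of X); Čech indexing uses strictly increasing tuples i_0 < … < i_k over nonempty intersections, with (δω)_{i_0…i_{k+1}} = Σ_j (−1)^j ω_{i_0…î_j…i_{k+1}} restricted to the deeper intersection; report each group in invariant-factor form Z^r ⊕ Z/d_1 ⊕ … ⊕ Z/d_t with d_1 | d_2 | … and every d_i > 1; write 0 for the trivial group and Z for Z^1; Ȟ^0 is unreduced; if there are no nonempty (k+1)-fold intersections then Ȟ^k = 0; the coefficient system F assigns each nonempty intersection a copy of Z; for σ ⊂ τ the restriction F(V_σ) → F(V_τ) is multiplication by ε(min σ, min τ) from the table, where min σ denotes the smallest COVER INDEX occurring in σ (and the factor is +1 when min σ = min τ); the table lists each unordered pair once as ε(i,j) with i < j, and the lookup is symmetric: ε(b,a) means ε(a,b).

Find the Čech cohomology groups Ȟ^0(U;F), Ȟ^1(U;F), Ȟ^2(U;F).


Ȟ^0(U;F) ≅ Z, Ȟ^1(U;F) ≅ 0, Ȟ^2(U;F) ≅ 0

nerve of the cover:
  V12={p,s,u} V13={p,s,u} V14={s} V15={s,u} V16={p,q,u} V23={p,s,u,v} V24={s,v} V25={s,u,v} V26={p,t,u,v} V34={s,v} V35={r,s,u,v} V36={p,r,u,v} V45={s,v} V46={v} V56={r,u,v}
  V123={p,s,u} V124={s} V125={s,u} V126={p,u} V134={s} V135={s,u} V136={p,u} V145={s} V156={u} V234={s,v} V235={s,u,v} V236={p,u,v} V245={s,v} V246={v} V256={u,v} V345={s,v} V346={v} V356={r,u,v} V456={v}
  V1234={s} V1235={s,u} V1236={p,u} V1245={s} V1256={u} V1345={s} V1356={u} V2345={s,v} V2346={v} V2356={u,v} V2456={v} V3456={v}
  V12345={s} V12356={u} V23456={v}
C dims 6,15,19,12; δ0: rk 5, SNF 1^5; δ1: rk 10, SNF 1^10; δ2: rk 9, SNF 1^9
Ȟ^0 = (6 − 5) − 0 = 1, so Ȟ^0 ≅ Z
Ȟ^1 = (15 − 10) − 5 = 0, so Ȟ^1 ≅ 0
Ȟ^2 = (19 − 9) − 10 = 0, so Ȟ^2 ≅ 0


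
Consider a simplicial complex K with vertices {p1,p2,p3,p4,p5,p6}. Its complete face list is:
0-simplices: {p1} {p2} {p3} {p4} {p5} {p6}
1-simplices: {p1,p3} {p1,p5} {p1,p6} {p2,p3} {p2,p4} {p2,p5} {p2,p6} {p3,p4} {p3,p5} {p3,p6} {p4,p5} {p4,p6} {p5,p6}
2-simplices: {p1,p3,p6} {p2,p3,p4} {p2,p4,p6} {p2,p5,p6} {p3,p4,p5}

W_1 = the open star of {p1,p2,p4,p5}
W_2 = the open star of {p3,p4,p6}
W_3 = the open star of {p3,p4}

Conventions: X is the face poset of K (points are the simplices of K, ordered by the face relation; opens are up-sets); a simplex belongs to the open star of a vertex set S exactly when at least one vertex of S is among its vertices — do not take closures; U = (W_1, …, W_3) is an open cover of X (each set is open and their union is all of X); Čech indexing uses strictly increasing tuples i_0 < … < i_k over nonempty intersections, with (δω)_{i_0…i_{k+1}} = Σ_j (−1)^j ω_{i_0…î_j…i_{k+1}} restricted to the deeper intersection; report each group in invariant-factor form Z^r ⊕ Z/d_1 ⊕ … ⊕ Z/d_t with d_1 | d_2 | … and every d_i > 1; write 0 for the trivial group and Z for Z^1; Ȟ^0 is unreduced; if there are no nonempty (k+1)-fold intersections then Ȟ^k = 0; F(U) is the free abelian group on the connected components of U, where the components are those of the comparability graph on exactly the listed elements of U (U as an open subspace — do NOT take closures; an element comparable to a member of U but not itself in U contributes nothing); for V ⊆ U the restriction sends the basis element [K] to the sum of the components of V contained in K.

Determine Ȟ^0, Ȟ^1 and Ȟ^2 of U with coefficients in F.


intersection data:
  W1={{p1},{p2},{p4},{p5},{p1,p3},{p1,p5},{p1,p6},{p2,p3},{p2,p4},{p2,p5},{p2,p6},{p3,p4},{p3,p5},{p4,p5},{p4,p6},{p5,p6},{p1,p3,p6},{p2,p3,p4},{p2,p4,p6},{p2,p5,p6},{p3,p4,p5}} W2={{p3},{p4},{p6},{p1,p3},{p1,p6},{p2,p3},{p2,p4},{p2,p6},{p3,p4},{p3,p5},{p3,p6},{p4,p5},{p4,p6},{p5,p6},{p1,p3,p6},{p2,p3,p4},{p2,p4,p6},{p2,p5,p6},{p3,p4,p5}} W3={{p3},{p4},{p1,p3},{p2,p3},{p2,p4},{p3,p4},{p3,p5},{p3,p6},{p4,p5},{p4,p6},{p1,p3,p6},{p2,p3,p4},{p2,p4,p6},{p3,p4,p5}}
  W12={{p4},{p1,p3},{p1,p6},{p2,p3},{p2,p4},{p2,p6},{p3,p4},{p3,p5},{p4,p5},{p4,p6},{p5,p6},{p1,p3,p6},{p2,p3,p4},{p2,p4,p6},{p2,p5,p6},{p3,p4,p5}} W13={{p4},{p1,p3},{p2,p3},{p2,p4},{p3,p4},{p3,p5},{p4,p5},{p4,p6},{p1,p3,p6},{p2,p3,p4},{p2,p4,p6},{p3,p4,p5}} W23={{p3},{p4},{p1,p3},{p2,p3},{p2,p4},{p3,p4},{p3,p5},{p3,p6},{p4,p5},{p4,p6},{p1,p3,p6},{p2,p3,p4},{p2,p4,p6},{p3,p4,p5}}
  W123={{p4},{p1,p3},{p2,p3},{p2,p4},{p3,p4},{p3,p5},{p4,p5},{p4,p6},{p1,p3,p6},{p2,p3,p4},{p2,p4,p6},{p3,p4,p5}}
components per intersection:
  W1: {{p1},{p2},{p4},{p5},{p1,p3},{p1,p5},{p1,p6},{p2,p3},{p2,p4},{p2,p5},{p2,p6},{p3,p4},{p3,p5},{p4,p5},{p4,p6},{p5,p6},{p1,p3,p6},{p2,p3,p4},{p2,p4,p6},{p2,p5,p6},{p3,p4,p5}}
  W2: {{p3},{p4},{p6},{p1,p3},{p1,p6},{p2,p3},{p2,p4},{p2,p6},{p3,p4},{p3,p5},{p3,p6},{p4,p5},{p4,p6},{p5,p6},{p1,p3,p6},{p2,p3,p4},{p2,p4,p6},{p2,p5,p6},{p3,p4,p5}}
  W3: {{p3},{p4},{p1,p3},{p2,p3},{p2,p4},{p3,p4},{p3,p5},{p3,p6},{p4,p5},{p4,p6},{p1,p3,p6},{p2,p3,p4},{p2,p4,p6},{p3,p4,p5}}
  W12: {{p4},{p2,p3},{p2,p4},{p2,p6},{p3,p4},{p3,p5},{p4,p5},{p4,p6},{p5,p6},{p2,p3,p4},{p2,p4,p6},{p2,p5,p6},{p3,p4,p5}} {{p1,p3},{p1,p6},{p1,p3,p6}}
  W13: {{p4},{p2,p3},{p2,p4},{p3,p4},{p3,p5},{p4,p5},{p4,p6},{p2,p3,p4},{p2,p4,p6},{p3,p4,p5}} {{p1,p3},{p1,p3,p6}}
  W23: {{p3},{p4},{p1,p3},{p2,p3},{p2,p4},{p3,p4},{p3,p5},{p3,p6},{p4,p5},{p4,p6},{p1,p3,p6},{p2,p3,p4},{p2,p4,p6},{p3,p4,p5}}
  W123: {{p4},{p2,p3},{p2,p4},{p3,p4},{p3,p5},{p4,p5},{p4,p6},{p2,p3,p4},{p2,p4,p6},{p3,p4,p5}} {{p1,p3},{p1,p3,p6}}
C dims 3,5,2; δ0: rk 2, SNF 1^2; δ1: rk 2, SNF 1^2
Ȟ^0 = (3 − 2) − 0 = 1, so Ȟ^0 ≅ Z
Ȟ^1 = (5 − 2) − 2 = 1, so Ȟ^1 ≅ Z
Ȟ^2 = (2 − 0) − 2 = 0, so Ȟ^2 ≅ 0

Ȟ^0 ≅ Z, Ȟ^1 ≅ Z and Ȟ^2 ≅ 0


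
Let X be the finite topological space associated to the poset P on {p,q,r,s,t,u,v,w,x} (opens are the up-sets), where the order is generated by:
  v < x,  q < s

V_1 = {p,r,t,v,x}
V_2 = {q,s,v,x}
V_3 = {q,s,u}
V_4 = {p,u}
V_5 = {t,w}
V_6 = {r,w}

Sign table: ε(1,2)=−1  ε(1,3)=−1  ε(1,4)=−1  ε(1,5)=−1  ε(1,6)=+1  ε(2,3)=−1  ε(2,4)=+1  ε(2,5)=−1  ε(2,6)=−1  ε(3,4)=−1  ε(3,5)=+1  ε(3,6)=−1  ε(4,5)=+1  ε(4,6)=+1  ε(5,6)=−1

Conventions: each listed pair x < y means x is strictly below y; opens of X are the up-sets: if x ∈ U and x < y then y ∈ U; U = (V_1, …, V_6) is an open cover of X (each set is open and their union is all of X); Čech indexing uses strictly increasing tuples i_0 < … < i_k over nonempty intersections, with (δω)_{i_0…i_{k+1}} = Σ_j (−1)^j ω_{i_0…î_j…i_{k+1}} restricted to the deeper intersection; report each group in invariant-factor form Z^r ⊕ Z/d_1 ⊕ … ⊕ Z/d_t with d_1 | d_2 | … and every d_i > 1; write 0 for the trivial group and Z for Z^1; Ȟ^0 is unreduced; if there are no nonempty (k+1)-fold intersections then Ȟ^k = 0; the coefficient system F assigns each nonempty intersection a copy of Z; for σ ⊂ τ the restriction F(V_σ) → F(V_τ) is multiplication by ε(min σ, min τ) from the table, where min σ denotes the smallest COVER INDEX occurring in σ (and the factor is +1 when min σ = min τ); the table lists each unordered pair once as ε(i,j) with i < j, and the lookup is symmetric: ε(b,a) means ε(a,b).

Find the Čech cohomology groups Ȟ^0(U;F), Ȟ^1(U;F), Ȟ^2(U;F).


nonempty overlaps:
  V12={v,x} V14={p} V15={t} V16={r} V23={q,s} V34={u} V56={w}
C dims 6,7; δ0: rk 5, SNF 1^5
degree 0: 6−5−0 = 1 → Ȟ^0 ≅ Z
degree 1: 7−0−5 = 2 → Ȟ^1 ≅ Z^2
degree 2: 0−0−0 = 0 → Ȟ^2 ≅ 0

Ȟ^0 = Z, Ȟ^1 = Z^2, Ȟ^2 = 0


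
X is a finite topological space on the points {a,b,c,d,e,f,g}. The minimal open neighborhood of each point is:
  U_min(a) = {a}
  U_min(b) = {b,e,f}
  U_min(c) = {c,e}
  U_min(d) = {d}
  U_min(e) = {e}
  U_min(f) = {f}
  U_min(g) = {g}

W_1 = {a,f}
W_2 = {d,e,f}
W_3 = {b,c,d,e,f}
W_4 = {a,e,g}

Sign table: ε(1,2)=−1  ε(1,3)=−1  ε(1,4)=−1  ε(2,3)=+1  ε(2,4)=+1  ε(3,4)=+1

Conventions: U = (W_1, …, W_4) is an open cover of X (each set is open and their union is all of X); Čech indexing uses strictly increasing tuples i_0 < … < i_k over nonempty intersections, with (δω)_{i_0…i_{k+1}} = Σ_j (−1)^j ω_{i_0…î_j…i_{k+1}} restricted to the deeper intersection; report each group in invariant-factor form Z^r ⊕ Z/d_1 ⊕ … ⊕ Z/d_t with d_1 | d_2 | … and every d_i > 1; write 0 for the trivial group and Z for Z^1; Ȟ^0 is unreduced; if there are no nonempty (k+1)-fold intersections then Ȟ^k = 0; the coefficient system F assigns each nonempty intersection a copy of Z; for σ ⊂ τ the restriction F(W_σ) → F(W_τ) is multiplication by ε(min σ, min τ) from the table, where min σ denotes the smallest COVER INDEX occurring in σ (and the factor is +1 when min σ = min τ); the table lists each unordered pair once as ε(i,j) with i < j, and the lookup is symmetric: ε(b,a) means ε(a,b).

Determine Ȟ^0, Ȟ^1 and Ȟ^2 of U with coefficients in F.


Ȟ^0 = Z; Ȟ^1 = Z; Ȟ^2 = 0

nerve of the cover:
  W12={f} W13={f} W14={a} W23={d,e,f} W24={e} W34={e}
  W123={f} W234={e}
C dims 4,6,2; δ0: rk 3, SNF 1^3; δ1: rk 2, SNF 1^2
Ȟ^0 = (4 − 3) − 0 = 1, so Ȟ^0 ≅ Z
Ȟ^1 = (6 − 2) − 3 = 1, so Ȟ^1 ≅ Z
Ȟ^2 = (2 − 0) − 2 = 0, so Ȟ^2 ≅ 0


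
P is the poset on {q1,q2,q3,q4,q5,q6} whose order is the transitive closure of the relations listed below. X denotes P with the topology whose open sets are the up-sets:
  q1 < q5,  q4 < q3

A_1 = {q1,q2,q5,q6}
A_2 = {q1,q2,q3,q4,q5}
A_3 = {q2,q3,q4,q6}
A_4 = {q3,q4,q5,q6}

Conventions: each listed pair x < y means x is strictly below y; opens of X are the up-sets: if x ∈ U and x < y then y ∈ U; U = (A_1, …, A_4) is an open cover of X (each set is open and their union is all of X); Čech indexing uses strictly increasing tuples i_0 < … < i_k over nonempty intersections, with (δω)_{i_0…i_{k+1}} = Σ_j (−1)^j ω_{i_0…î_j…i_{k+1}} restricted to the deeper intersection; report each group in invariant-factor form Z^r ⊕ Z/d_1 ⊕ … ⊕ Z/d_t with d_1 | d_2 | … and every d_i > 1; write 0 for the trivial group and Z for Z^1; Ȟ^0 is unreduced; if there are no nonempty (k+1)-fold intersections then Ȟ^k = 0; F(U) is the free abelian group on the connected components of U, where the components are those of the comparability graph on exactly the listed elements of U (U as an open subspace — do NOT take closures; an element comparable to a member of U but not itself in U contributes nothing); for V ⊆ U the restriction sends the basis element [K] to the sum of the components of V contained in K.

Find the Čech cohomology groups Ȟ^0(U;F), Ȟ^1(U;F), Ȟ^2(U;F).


Ȟ^0 ≅ Z^4, Ȟ^1 ≅ 0 and Ȟ^2 ≅ 0

nonempty intersections:
  A12={q1,q2,q5} A13={q2,q6} A14={q5,q6} A23={q2,q3,q4} A24={q3,q4,q5} A34={q3,q4,q6}
  A123={q2} A124={q5} A134={q6} A234={q3,q4}
components per intersection:
  A1: {q1,q5} {q2} {q6}
  A2: {q1,q5} {q2} {q3,q4}
  A3: {q2} {q3,q4} {q6}
  A4: {q3,q4} {q5} {q6}
  A12: {q1,q5} {q2}
  A13: {q2} {q6}
  A14: {q5} {q6}
  A23: {q2} {q3,q4}
  A24: {q3,q4} {q5}
  A34: {q3,q4} {q6}
  A123: {q2}
  A124: {q5}
  A134: {q6}
  A234: {q3,q4}
C dims 12,12,4; δ0: rk 8, SNF 1^8; δ1: rk 4, SNF 1^4
Ȟ^0: (12−8)−0=4 ⇒ Z^4
Ȟ^1: (12−4)−8=0 ⇒ 0
Ȟ^2: (4−0)−4=0 ⇒ 0


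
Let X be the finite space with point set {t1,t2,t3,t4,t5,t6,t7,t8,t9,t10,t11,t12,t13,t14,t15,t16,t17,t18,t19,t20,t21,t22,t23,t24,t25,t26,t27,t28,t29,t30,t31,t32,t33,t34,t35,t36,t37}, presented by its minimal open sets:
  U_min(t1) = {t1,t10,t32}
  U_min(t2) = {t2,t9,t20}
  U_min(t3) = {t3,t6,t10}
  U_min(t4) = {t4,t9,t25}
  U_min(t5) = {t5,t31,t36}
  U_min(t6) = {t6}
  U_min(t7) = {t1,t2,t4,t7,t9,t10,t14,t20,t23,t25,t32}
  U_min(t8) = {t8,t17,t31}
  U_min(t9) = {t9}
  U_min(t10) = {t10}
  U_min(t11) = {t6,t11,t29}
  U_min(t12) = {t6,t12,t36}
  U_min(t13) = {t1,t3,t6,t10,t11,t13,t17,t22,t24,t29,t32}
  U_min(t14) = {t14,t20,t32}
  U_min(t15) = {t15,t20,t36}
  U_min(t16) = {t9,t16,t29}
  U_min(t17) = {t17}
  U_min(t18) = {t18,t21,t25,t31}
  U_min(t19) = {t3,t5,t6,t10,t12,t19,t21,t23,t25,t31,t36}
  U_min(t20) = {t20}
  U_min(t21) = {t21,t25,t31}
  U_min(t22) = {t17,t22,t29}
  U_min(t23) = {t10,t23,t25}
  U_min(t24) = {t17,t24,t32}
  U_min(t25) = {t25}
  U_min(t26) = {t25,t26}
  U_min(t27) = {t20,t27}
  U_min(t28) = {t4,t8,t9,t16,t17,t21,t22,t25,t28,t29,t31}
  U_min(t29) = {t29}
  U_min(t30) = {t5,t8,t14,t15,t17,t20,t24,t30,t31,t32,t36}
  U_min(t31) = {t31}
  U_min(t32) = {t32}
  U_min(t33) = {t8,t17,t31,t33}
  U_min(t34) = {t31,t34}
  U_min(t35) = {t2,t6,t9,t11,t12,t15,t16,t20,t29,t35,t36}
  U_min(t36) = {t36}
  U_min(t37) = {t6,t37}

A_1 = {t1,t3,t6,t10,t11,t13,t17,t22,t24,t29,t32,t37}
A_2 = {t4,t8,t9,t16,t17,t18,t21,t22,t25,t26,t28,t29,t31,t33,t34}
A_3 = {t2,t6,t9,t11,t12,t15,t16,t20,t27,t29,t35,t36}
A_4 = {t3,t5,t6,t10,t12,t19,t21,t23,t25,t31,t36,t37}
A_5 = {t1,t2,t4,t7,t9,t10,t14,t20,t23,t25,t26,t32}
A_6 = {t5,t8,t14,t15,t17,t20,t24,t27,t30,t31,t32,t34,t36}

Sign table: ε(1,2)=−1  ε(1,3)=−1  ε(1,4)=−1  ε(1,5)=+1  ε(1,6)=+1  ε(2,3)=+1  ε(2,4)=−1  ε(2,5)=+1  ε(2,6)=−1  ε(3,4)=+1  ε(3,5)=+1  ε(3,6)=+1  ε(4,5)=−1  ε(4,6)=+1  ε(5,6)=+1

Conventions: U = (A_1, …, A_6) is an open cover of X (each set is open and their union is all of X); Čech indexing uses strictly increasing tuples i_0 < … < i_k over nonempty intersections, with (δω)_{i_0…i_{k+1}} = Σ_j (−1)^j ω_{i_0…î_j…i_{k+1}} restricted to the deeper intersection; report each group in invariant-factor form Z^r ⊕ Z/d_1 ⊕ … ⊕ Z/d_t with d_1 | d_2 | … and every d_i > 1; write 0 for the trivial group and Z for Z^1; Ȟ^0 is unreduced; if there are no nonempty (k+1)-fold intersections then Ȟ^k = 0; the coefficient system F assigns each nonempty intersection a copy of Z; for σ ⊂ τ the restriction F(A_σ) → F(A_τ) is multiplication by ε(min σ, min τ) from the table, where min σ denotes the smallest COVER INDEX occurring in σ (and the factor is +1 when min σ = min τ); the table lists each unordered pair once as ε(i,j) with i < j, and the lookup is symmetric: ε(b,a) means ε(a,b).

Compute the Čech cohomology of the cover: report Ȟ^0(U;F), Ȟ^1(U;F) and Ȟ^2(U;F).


nerve simplices:
  A12={t17,t22,t29} A13={t6,t11,t29} A14={t3,t6,t10,t37} A15={t1,t10,t32} A16={t17,t24,t32} A23={t9,t16,t29} A24={t21,t25,t31} A25={t4,t9,t25,t26} A26={t8,t17,t31,t34} A34={t6,t12,t36} A35={t2,t9,t20} A36={t15,t20,t27,t36} A45={t10,t23,t25} A46={t5,t31,t36} A56={t14,t20,t32}
  A123={t29} A126={t17} A134={t6} A145={t10} A156={t32} A235={t9} A245={t25} A246={t31} A346={t36} A356={t20}
C dims 6,15,10; δ0: rk 6, SNF 1^5·2; δ1: rk 9, SNF 1^9
degree 0: 6−6−0 = 0 → Ȟ^0 ≅ 0
degree 1: 15−9−6 = 0 plus torsion [2] → Ȟ^1 ≅ Z/2
degree 2: 10−0−9 = 1 → Ȟ^2 ≅ Z

Ȟ^0 ≅ 0; Ȟ^1 ≅ Z/2; Ȟ^2 ≅ Z


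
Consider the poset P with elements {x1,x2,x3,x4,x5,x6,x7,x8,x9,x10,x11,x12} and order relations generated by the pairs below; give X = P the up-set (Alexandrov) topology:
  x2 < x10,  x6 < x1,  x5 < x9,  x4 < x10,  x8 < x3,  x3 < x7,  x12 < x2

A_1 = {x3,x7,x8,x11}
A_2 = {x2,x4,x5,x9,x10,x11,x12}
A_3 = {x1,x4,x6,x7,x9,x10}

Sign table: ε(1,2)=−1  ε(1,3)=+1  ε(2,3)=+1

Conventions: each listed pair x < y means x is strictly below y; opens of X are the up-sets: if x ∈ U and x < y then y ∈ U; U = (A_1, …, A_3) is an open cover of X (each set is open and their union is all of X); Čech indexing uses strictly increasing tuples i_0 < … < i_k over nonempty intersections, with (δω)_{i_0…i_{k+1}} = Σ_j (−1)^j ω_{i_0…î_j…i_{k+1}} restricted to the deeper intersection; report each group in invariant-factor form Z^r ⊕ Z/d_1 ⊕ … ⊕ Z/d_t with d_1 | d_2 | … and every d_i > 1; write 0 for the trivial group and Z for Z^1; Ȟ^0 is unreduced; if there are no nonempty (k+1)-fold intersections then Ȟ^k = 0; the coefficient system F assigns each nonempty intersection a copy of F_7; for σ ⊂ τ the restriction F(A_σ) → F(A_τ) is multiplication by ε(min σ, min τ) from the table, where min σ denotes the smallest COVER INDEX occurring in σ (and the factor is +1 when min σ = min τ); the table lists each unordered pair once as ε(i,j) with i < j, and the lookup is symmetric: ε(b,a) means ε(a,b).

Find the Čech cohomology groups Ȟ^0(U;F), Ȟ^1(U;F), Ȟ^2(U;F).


Ȟ^0 = 0; Ȟ^1 = 0; Ȟ^2 = 0

cover nerve:
  A12={x11} A13={x7} A23={x4,x9,x10}
C dims 3,3; δ0: rk_F7 3
Ȟ^0: (3−3)−0=0 ⇒ 0
Ȟ^1: (3−0)−3=0 ⇒ 0
Ȟ^2: (0−0)−0=0 ⇒ 0
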